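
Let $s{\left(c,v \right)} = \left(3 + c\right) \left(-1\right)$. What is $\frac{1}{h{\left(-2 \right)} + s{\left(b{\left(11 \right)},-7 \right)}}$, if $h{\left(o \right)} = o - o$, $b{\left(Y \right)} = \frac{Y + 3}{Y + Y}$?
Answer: $- \frac{11}{40} \approx -0.275$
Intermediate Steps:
$b{\left(Y \right)} = \frac{3 + Y}{2 Y}$
$s{\left(c,v \right)} = -3 - c$
$h{\left(o \right)} = 0$
$\frac{1}{h{\left(-2 \right)} + s{\left(b{\left(11 \right)},-7 \right)}} = \frac{1}{0 - \left(3 + \frac{3 + 11}{2 \cdot 11}\right)} = \frac{1}{0 - \left(3 + \frac{1}{2} \cdot \frac{1}{11} \cdot 14\right)} = \frac{1}{0 - \frac{40}{11}} = \frac{1}{- \frac{40}{11}} = - \frac{11}{40}$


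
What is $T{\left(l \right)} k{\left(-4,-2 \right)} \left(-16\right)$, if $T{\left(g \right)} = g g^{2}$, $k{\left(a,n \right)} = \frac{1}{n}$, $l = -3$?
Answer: $-216$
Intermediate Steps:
$T{\left(g \right)} = g^{3}$
$T{\left(l \right)} k{\left(-4,-2 \right)} \left(-16\right) = \frac{\left(-3\right)^{3}}{-2} \left(-16\right) = \left(-27\right) \left(- \frac{1}{2}\right) \left(-16\right) = \frac{27}{2} \left(-16\right) = -216$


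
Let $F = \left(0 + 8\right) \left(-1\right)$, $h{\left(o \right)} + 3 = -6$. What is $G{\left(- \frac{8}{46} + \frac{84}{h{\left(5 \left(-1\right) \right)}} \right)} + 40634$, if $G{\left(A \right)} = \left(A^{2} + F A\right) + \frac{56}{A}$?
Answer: $\frac{15926276041}{390402} \approx 40795.0$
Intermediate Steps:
$h{\left(o \right)} = -9$ ($h{\left(o \right)} = -3 - 6 = -9$)
$F = -8$ ($F = 8 \left(-1\right) = -8$)
$G{\left(A \right)} = A^{2} - 8 A + \frac{56}{A}$ ($G{\left(A \right)} = \left(A^{2} - 8 A\right) + \frac{56}{A} = A^{2} - 8 A + \frac{56}{A}$)
$G{\left(- \frac{8}{46} + \frac{84}{h{\left(5 \left(-1\right) \right)}} \right)} + 40634 = \frac{56 + \left(- \frac{8}{46} + \frac{84}{-9}\right)^{2} \left(-8 + \left(- \frac{8}{46} + \frac{84}{-9}\right)\right)}{- \frac{8}{46} + \frac{84}{-9}} + 40634 = \frac{56 + \left(\left(-8\right) \frac{1}{46} + 84 \left(- \frac{1}{9}\right)\right)^{2} \left(-8 + \left(\left(-8\right) \frac{1}{46} + 84 \left(- \frac{1}{9}\right)\right)\right)}{\left(-8\right) \frac{1}{46} + 84 \left(- \frac{1}{9}\right)} + 40634 = \frac{56 + \left(- \frac{4}{23} - \frac{28}{3}\right)^{2} \left(-8 - \frac{656}{69}\right)}{- \frac{4}{23} - \frac{28}{3}} + 40634 = \frac{56 + \left(- \frac{656}{69}\right)^{2} \left(-8 - \frac{656}{69}\right)}{- \frac{656}{69}} + 40634 = - \frac{69 \left(56 + \frac{430336}{4761} \left(- \frac{1208}{69}\right)\right)}{656} + 40634 = - \frac{69 \left(56 - \frac{519845888}{328509}\right)}{656} + 40634 = \left(- \frac{69}{656}\right) \left(- \frac{501449384}{328509}\right) + 40634 = \frac{62681173}{390402} + 40634 = \frac{15926276041}{390402}$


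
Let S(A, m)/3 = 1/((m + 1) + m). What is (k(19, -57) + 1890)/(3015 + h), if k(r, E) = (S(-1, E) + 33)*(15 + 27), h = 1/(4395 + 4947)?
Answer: 493874172/454681829 ≈ 1.0862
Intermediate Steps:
S(A, m) = 3/(1 + 2*m) (S(A, m) = 3/((m + 1) + m) = 3/((1 + m) + m) = 3/(1 + 2*m))
h = 1/9342 ≈ 0.00010704
k(r, E) = 1386 + 126/(1 + 2*E) (k(r, E) = (3/(1 + 2*E) + 33)*(15 + 27) = (33 + 3/(1 + 2*E))*42 = 1386 + 126/(1 + 2*E))
(k(19, -57) + 1890)/(3015 + h) = (252*(6 + 11*(-57))/(1 + 2*(-57)) + 1890)/(3015 + 1/9342) = (252*(6 - 627)/(1 - 114) + 1890)/(28166131/9342) = (252*(-621)/(-113) + 1890)*(9342/28166131) = (252*(-1/113)*(-621) + 1890)*(9342/28166131) = (156492/113 + 1890)*(9342/28166131) = (370062/113)*(9342/28166131) = 493874172/454681829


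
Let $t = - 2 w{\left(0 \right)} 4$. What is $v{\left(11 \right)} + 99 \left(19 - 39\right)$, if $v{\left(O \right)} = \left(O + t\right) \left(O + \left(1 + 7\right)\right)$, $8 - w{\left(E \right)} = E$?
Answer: $-2987$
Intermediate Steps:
$w{\left(E \right)} = 8 - E$
$t = -64$ ($t = - 2 \left(8 - 0\right) 4 = - 2 \left(8 + 0\right) 4 = \left(-2\right) 8 \cdot 4 = \left(-16\right) 4 = -64$)
$v{\left(O \right)} = \left(-64 + O\right) \left(8 + O\right)$ ($v{\left(O \right)} = \left(O - 64\right) \left(O + \left(1 + 7\right)\right) = \left(-64 + O\right) \left(O + 8\right) = \left(-64 + O\right) \left(8 + O\right)$)
$v{\left(11 \right)} + 99 \left(19 - 39\right) = \left(-512 + 11^{2} - 616\right) + 99 \left(19 - 39\right) = \left(-512 + 121 - 616\right) + 99 \left(19 - 39\right) = -1007 + 99 \left(-20\right) = -1007 - 1980 = -2987$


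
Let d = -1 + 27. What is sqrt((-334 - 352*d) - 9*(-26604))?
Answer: 15*sqrt(1022) ≈ 479.53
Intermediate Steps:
d = 26
sqrt((-334 - 352*d) - 9*(-26604)) = sqrt((-334 - 352*26) - 9*(-26604)) = sqrt((-334 - 9152) + 239436) = sqrt(-9486 + 239436) = sqrt(229950) = 15*sqrt(1022)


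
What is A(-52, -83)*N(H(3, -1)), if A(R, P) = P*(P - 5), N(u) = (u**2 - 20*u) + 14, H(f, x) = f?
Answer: -270248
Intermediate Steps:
N(u) = 14 + u**2 - 20*u
A(R, P) = P*(-5 + P)
A(-52, -83)*N(H(3, -1)) = (-83*(-5 - 83))*(14 + 3**2 - 20*3) = (-83*(-88))*(14 + 9 - 60) = 7304*(-37) = -270248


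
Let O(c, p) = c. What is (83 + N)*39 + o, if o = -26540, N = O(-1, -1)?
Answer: -23342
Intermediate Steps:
N = -1
(83 + N)*39 + o = (83 - 1)*39 - 26540 = 82*39 - 26540 = 3198 - 26540 = -23342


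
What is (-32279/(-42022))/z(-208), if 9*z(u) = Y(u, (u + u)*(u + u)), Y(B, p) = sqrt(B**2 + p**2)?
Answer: 22347*sqrt(27689)/93083772640 ≈ 3.9948e-5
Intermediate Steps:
z(u) = sqrt(u**2 + 16*u**4)/9 (z(u) = sqrt(u**2 + ((u + u)*(u + u))**2)/9 = sqrt(u**2 + ((2*u)*(2*u))**2)/9 = sqrt(u**2 + (4*u**2)**2)/9 = sqrt(u**2 + 16*u**4)/9)
(-32279/(-42022))/z(-208) = (-32279/(-42022))/((sqrt((-208)**2 + 16*(-208)**4)/9)) = (-32279*(-1/42022))/((sqrt(43264 + 16*1871773696)/9)) = 32279/(42022*((sqrt(43264 + 29948379136)/9))) = 32279/(42022*((sqrt(29948422400)/9))) = 32279/(42022*(((1040*sqrt(27689))/9))) = 32279/(42022*((1040*sqrt(27689)/9))) = 32279*(9*sqrt(27689)/28796560)/42022 = 22347*sqrt(27689)/93083772640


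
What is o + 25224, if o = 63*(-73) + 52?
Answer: 20677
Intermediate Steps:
o = -4547 (o = -4599 + 52 = -4547)
o + 25224 = -4547 + 25224 = 20677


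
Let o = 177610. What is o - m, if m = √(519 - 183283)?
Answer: 177610 - 2*I*√45691 ≈ 1.7761e+5 - 427.51*I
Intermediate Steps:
m = 2*I*√45691 (m = √(-182764) = 2*I*√45691 ≈ 427.51*I)
o - m = 177610 - 2*I*√45691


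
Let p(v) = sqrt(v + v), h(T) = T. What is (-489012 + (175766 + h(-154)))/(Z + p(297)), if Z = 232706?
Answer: -36465030200/27076040921 + 470100*sqrt(66)/27076040921 ≈ -1.3466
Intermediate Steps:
p(v) = sqrt(2)*sqrt(v) (p(v) = sqrt(2*v) = sqrt(2)*sqrt(v))
(-489012 + (175766 + h(-154)))/(Z + p(297)) = (-489012 + (175766 - 154))/(232706 + sqrt(2)*sqrt(297)) = (-489012 + 175612)/(232706 + sqrt(2)*(3*sqrt(33))) = -313400/(232706 + 3*sqrt(66))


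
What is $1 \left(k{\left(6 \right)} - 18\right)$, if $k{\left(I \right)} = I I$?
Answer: $18$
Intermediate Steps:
$k{\left(I \right)} = I^{2}$
$1 \left(k{\left(6 \right)} - 18\right) = 1 \left(6^{2} - 18\right) = 1 \left(36 - 18\right) = 1 \cdot 18 = 18$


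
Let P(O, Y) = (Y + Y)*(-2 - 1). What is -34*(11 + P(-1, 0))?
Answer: -374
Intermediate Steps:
P(O, Y) = -6*Y (P(O, Y) = (2*Y)*(-3) = -6*Y)
-34*(11 + P(-1, 0)) = -34*(11 - 6*0) = -34*(11 + 0) = -34*11 = -374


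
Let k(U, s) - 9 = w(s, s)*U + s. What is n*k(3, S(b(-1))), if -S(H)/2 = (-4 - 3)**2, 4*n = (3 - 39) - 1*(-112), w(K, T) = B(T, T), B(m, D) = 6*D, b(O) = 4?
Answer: -35207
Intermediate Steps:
w(K, T) = 6*T
n = 19 (n = ((3 - 39) - 1*(-112))/4 = (-36 + 112)/4 = (1/4)*76 = 19)
S(H) = -98 (S(H) = -2*(-4 - 3)**2 = -2*(-7)**2 = -2*49 = -98)
k(U, s) = 9 + s + 6*U*s (k(U, s) = 9 + ((6*s)*U + s) = 9 + (6*U*s + s) = 9 + (s + 6*U*s) = 9 + s + 6*U*s)
n*k(3, S(b(-1))) = 19*(9 - 98 + 6*3*(-98)) = 19*(9 - 98 - 1764) = 19*(-1853) = -35207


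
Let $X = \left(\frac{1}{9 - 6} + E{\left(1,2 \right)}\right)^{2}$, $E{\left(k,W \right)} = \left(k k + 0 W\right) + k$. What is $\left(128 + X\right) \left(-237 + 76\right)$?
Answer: $- \frac{193361}{9} \approx -21485.0$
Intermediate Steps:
$E{\left(k,W \right)} = k + k^{2}$ ($E{\left(k,W \right)} = \left(k^{2} + 0\right) + k = k^{2} + k = k + k^{2}$)
$X = \frac{49}{9}$ ($X = \left(\frac{1}{9 - 6} + 1 \left(1 + 1\right)\right)^{2} = \left(\frac{1}{3} + 1 \cdot 2\right)^{2} = \left(\frac{1}{3} + 2\right)^{2} = \left(\frac{7}{3}\right)^{2} = \frac{49}{9} \approx 5.4444$)
$\left(128 + X\right) \left(-237 + 76\right) = \left(128 + \frac{49}{9}\right) \left(-237 + 76\right) = \frac{1201}{9} \left(-161\right) = - \frac{193361}{9}$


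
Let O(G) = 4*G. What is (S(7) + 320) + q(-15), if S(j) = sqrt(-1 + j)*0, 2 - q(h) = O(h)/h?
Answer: 318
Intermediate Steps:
q(h) = -2 (q(h) = 2 - 4*h/h = 2 - 1*4 = 2 - 4 = -2)
S(j) = 0
(S(7) + 320) + q(-15) = (0 + 320) - 2 = 320 - 2 = 318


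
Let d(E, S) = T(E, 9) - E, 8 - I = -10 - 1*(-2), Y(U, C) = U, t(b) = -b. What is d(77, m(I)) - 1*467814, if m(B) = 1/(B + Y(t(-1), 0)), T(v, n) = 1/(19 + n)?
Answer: -13100947/28 ≈ -4.6789e+5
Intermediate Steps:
I = 16 (I = 8 - (-10 - 1*(-2)) = 8 - (-10 + 2) = 8 - 1*(-8) = 8 + 8 = 16)
m(B) = 1/(1 + B) (m(B) = 1/(B - 1*(-1)) = 1/(B + 1) = 1/(1 + B))
d(E, S) = 1/28 - E (d(E, S) = 1/(19 + 9) - E = 1/28 - E)
d(77, m(I)) - 1*467814 = (1/28 - 1*77) - 1*467814 = (1/28 - 77) - 467814 = -2155/28 - 467814 = -13100947/28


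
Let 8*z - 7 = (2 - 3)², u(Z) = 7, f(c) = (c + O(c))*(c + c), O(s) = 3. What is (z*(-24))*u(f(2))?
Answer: -168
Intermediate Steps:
f(c) = 2*c*(3 + c) (f(c) = (c + 3)*(c + c) = (3 + c)*(2*c) = 2*c*(3 + c))
z = 1 (z = 7/8 + (2 - 3)²/8 = 7/8 + (⅛)*(-1)² = 7/8 + (⅛)*1 = 7/8 + ⅛ = 1)
(z*(-24))*u(f(2)) = (1*(-24))*7 = -24*7 = -168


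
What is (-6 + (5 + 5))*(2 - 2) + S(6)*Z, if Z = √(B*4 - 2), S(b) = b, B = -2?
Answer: 6*I*√10 ≈ 18.974*I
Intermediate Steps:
Z = I*√10 (Z = √(-2*4 - 2) = √(-8 - 2) = √(-10) = I*√10 ≈ 3.1623*I)
(-6 + (5 + 5))*(2 - 2) + S(6)*Z = (-6 + (5 + 5))*(2 - 2) + 6*(I*√10) = (-6 + 10)*0 + 6*I*√10 = 4*0 + 6*I*√10 = 0 + 6*I*√10 = 6*I*√10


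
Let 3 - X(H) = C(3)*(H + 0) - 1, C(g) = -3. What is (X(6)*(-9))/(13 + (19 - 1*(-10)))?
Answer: -33/7 ≈ -4.7143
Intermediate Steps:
X(H) = 4 + 3*H (X(H) = 3 - (-3*(H + 0) - 1) = 3 - (-3*H - 1) = 3 - (-1 - 3*H) = 3 + (1 + 3*H) = 4 + 3*H)
(X(6)*(-9))/(13 + (19 - 1*(-10))) = ((4 + 3*6)*(-9))/(13 + (19 - 1*(-10))) = ((4 + 18)*(-9))/(13 + (19 + 10)) = (22*(-9))/(13 + 29) = -198/42 = -198*1/42 = -33/7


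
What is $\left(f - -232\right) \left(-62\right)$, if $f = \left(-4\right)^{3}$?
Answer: $-10416$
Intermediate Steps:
$f = -64$
$\left(f - -232\right) \left(-62\right) = \left(-64 - -232\right) \left(-62\right) = \left(-64 + 232\right) \left(-62\right) = 168 \left(-62\right) = -10416$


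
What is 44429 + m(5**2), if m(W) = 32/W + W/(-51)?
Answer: 56647982/1275 ≈ 44430.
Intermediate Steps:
m(W) = 32/W - W/51 (m(W) = 32/W + W*(-1/51) = 32/W - W/51)
44429 + m(5**2) = 44429 + (32/(5**2) - 1/51*5**2) = 44429 + (32/25 - 1/51*25) = 44429 + (32*(1/25) - 25/51) = 44429 + (32/25 - 25/51) = 44429 + 1007/1275 = 56647982/1275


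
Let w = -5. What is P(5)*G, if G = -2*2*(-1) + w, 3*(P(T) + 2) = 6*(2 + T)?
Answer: -12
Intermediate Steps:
P(T) = 2 + 2*T (P(T) = -2 + (6*(2 + T))/3 = -2 + (12 + 6*T)/3 = -2 + (4 + 2*T) = 2 + 2*T)
G = -1 (G = -2*2*(-1) - 5 = -4*(-1) - 5 = 4 - 5 = -1)
P(5)*G = (2 + 2*5)*(-1) = (2 + 10)*(-1) = 12*(-1) = -12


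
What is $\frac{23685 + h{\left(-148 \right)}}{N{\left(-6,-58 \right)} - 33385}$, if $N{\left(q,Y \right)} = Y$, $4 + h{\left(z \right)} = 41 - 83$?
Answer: $- \frac{23639}{33443} \approx -0.70684$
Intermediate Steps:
$h{\left(z \right)} = -46$ ($h{\left(z \right)} = -4 + \left(41 - 83\right) = -4 - 42 = -46$)
$\frac{23685 + h{\left(-148 \right)}}{N{\left(-6,-58 \right)} - 33385} = \frac{23685 - 46}{-58 - 33385} = \frac{23639}{-33443} = 23639 \left(- \frac{1}{33443}\right) = - \frac{23639}{33443}$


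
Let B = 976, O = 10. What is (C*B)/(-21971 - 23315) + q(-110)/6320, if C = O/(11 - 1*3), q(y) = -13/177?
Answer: -682664759/25329365520 ≈ -0.026952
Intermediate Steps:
q(y) = -13/177 (q(y) = -13*1/177 = -13/177)
C = 5/4 (C = 10/(11 - 1*3) = 10/(11 - 3) = 10/8 = 10*(⅛) = 5/4 ≈ 1.2500)
(C*B)/(-21971 - 23315) + q(-110)/6320 = ((5/4)*976)/(-21971 - 23315) - 13/177/6320 = 1220/(-45286) - 13/177*1/6320 = 1220*(-1/45286) - 13/1118640 = -610/22643 - 13/1118640 = -682664759/25329365520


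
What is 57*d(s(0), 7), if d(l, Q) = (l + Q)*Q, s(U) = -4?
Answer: 1197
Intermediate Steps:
d(l, Q) = Q*(Q + l) (d(l, Q) = (Q + l)*Q = Q*(Q + l))
57*d(s(0), 7) = 57*(7*(7 - 4)) = 57*(7*3) = 57*21 = 1197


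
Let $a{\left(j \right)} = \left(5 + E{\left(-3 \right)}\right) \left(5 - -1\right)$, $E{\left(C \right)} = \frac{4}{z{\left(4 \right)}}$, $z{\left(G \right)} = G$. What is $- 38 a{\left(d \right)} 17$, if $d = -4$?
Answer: $-23256$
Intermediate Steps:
$E{\left(C \right)} = 1$ ($E{\left(C \right)} = \frac{4}{4} = 4 \cdot \frac{1}{4} = 1$)
$a{\left(j \right)} = 36$ ($a{\left(j \right)} = \left(5 + 1\right) \left(5 - -1\right) = 6 \left(5 + 1\right) = 6 \cdot 6 = 36$)
$- 38 a{\left(d \right)} 17 = \left(-38\right) 36 \cdot 17 = \left(-1368\right) 17 = -23256$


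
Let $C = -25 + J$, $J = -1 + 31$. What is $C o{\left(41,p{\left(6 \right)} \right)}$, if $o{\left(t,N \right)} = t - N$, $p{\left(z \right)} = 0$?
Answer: $205$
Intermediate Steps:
$J = 30$
$C = 5$ ($C = -25 + 30 = 5$)
$C o{\left(41,p{\left(6 \right)} \right)} = 5 \left(41 - 0\right) = 5 \left(41 + 0\right) = 5 \cdot 41 = 205$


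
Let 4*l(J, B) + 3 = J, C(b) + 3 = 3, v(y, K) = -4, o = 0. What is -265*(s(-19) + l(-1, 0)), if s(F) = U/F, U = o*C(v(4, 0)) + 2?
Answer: 5565/19 ≈ 292.89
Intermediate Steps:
C(b) = 0 (C(b) = -3 + 3 = 0)
l(J, B) = -¾ + J/4
U = 2 (U = 0*0 + 2 = 0 + 2 = 2)
s(F) = 2/F
-265*(s(-19) + l(-1, 0)) = -265*(2/(-19) + (-¾ + (¼)*(-1))) = -265*(2*(-1/19) + (-¾ - ¼)) = -265*(-2/19 - 1) = -265*(-21/19) = 5565/19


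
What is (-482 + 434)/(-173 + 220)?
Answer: -48/47 ≈ -1.0213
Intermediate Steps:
(-482 + 434)/(-173 + 220) = -48/47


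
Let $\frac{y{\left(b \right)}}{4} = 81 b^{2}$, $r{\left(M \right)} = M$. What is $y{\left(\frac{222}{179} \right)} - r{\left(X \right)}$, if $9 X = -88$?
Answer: $\frac{146531752}{288369} \approx 508.14$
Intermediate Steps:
$X = - \frac{88}{9}$ ($X = \frac{1}{9} \left(-88\right) = - \frac{88}{9} \approx -9.7778$)
$y{\left(b \right)} = 324 b^{2}$ ($y{\left(b \right)} = 4 \cdot 81 b^{2} = 324 b^{2}$)
$y{\left(\frac{222}{179} \right)} - r{\left(X \right)} = 324 \left(\frac{222}{179}\right)^{2} - - \frac{88}{9} = 324 \left(222 \cdot \frac{1}{179}\right)^{2} + \frac{88}{9} = 324 \left(\frac{222}{179}\right)^{2} + \frac{88}{9} = 324 \cdot \frac{49284}{32041} + \frac{88}{9} = \frac{15968016}{32041} + \frac{88}{9} = \frac{146531752}{288369}$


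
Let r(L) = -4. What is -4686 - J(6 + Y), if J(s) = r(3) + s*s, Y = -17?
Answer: -4803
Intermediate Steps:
J(s) = -4 + s² (J(s) = -4 + s*s = -4 + s²)
-4686 - J(6 + Y) = -4686 - (-4 + (6 - 17)²) = -4686 - (-4 + (-11)²) = -4686 - (-4 + 121) = -4686 - 1*117 = -4686 - 117 = -4803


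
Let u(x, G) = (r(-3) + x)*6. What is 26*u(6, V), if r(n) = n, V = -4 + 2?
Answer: 468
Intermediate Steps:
V = -2
u(x, G) = -18 + 6*x (u(x, G) = (-3 + x)*6 = -18 + 6*x)
26*u(6, V) = 26*(-18 + 6*6) = 26*(-18 + 36) = 26*18 = 468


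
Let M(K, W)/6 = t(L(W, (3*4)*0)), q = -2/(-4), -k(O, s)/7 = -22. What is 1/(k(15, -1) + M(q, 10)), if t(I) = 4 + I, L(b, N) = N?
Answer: 1/178 ≈ 0.0056180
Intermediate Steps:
k(O, s) = 154 (k(O, s) = -7*(-22) = 154)
q = ½ (q = -2*(-¼) = ½ ≈ 0.50000)
M(K, W) = 24 (M(K, W) = 6*(4 + (3*4)*0) = 6*(4 + 12*0) = 6*(4 + 0) = 6*4 = 24)
1/(k(15, -1) + M(q, 10)) = 1/(154 + 24) = 1/178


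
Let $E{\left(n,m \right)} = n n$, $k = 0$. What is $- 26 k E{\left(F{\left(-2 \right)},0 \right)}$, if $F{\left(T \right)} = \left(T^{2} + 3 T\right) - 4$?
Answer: $0$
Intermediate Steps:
$F{\left(T \right)} = -4 + T^{2} + 3 T$
$E{\left(n,m \right)} = n^{2}$
$- 26 k E{\left(F{\left(-2 \right)},0 \right)} = \left(-26\right) 0 \left(-4 + \left(-2\right)^{2} + 3 \left(-2\right)\right)^{2} = 0 \left(-4 + 4 - 6\right)^{2} = 0 \left(-6\right)^{2} = 0 \cdot 36 = 0$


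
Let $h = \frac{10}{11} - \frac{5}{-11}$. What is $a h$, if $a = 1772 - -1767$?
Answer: $\frac{53085}{11} \approx 4825.9$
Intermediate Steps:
$a = 3539$ ($a = 1772 + 1767 = 3539$)
$h = \frac{15}{11}$ ($h = 10 \cdot \frac{1}{11} - - \frac{5}{11} = \frac{10}{11} + \frac{5}{11} = \frac{15}{11} \approx 1.3636$)
$a h = 3539 \cdot \frac{15}{11} = \frac{53085}{11}$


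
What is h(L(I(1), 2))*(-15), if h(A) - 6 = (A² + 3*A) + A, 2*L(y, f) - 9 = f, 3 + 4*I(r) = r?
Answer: -3495/4 ≈ -873.75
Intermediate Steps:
I(r) = -¾ + r/4
L(y, f) = 9/2 + f/2
h(A) = 6 + A² + 4*A (h(A) = 6 + ((A² + 3*A) + A) = 6 + (A² + 4*A) = 6 + A² + 4*A)
h(L(I(1), 2))*(-15) = (6 + (9/2 + (½)*2)² + 4*(9/2 + (½)*2))*(-15) = (6 + (9/2 + 1)² + 4*(9/2 + 1))*(-15) = (6 + (11/2)² + 4*(11/2))*(-15) = (6 + 121/4 + 22)*(-15) = (233/4)*(-15) = -3495/4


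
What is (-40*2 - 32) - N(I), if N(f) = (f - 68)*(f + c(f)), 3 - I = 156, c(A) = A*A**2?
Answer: -791562442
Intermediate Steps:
c(A) = A**3
I = -153 (I = 3 - 1*156 = 3 - 156 = -153)
N(f) = (-68 + f)*(f + f**3) (N(f) = (f - 68)*(f + f**3) = (-68 + f)*(f + f**3))
(-40*2 - 32) - N(I) = (-40*2 - 32) - (-153)*(-68 - 153 + (-153)**3 - 68*(-153)**2) = (-80 - 32) - (-153)*(-68 - 153 - 3581577 - 68*23409) = -112 - (-153)*(-68 - 153 - 3581577 - 1591812) = -112 - (-153)*(-5173610) = -112 - 1*791562330 = -112 - 791562330 = -791562442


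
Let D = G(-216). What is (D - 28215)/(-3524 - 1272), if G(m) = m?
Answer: 28431/4796 ≈ 5.9281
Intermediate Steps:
D = -216
(D - 28215)/(-3524 - 1272) = (-216 - 28215)/(-3524 - 1272) = -28431/(-4796) = -28431*(-1/4796) = 28431/4796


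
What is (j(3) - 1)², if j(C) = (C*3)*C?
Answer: 676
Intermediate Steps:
j(C) = 3*C² (j(C) = (3*C)*C = 3*C²)
(j(3) - 1)² = (3*3² - 1)² = (3*9 - 1)² = (27 - 1)² = 26² = 676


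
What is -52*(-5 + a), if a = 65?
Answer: -3120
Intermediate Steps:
-52*(-5 + a) = -52*(-5 + 65) = -52*60 = -3120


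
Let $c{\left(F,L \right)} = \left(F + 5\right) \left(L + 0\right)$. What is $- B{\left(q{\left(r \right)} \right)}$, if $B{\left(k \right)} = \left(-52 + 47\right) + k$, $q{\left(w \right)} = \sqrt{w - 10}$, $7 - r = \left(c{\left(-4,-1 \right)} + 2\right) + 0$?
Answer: $5 - 2 i \approx 5.0 - 2.0 i$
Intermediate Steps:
$c{\left(F,L \right)} = L \left(5 + F\right)$ ($c{\left(F,L \right)} = \left(5 + F\right) L = L \left(5 + F\right)$)
$r = 6$ ($r = 7 - \left(\left(- (5 - 4) + 2\right) + 0\right) = 7 - \left(\left(\left(-1\right) 1 + 2\right) + 0\right) = 7 - \left(\left(-1 + 2\right) + 0\right) = 7 - \left(1 + 0\right) = 7 - 1 = 6$)
$q{\left(w \right)} = \sqrt{-10 + w}$
$B{\left(k \right)} = -5 + k$
$- B{\left(q{\left(r \right)} \right)} = - (-5 + \sqrt{-10 + 6}) = - (-5 + \sqrt{-4}) = - (-5 + 2 i) = 5 - 2 i$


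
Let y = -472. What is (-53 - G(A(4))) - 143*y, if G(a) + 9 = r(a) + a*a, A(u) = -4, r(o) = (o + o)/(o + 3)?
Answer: 67428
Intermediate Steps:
r(o) = 2*o/(3 + o) (r(o) = (2*o)/(3 + o) = 2*o/(3 + o))
G(a) = -9 + a² + 2*a/(3 + a) (G(a) = -9 + (2*a/(3 + a) + a*a) = -9 + (2*a/(3 + a) + a²) = -9 + (a² + 2*a/(3 + a)) = -9 + a² + 2*a/(3 + a))
(-53 - G(A(4))) - 143*y = (-53 - (2*(-4) + (-9 + (-4)²)*(3 - 4))/(3 - 4)) - 143*(-472) = (-53 - (-8 + (-9 + 16)*(-1))/(-1)) + 67496 = (-53 - (-1)*(-8 + 7*(-1))) + 67496 = (-53 - (-1)*(-8 - 7)) + 67496 = (-53 - (-1)*(-15)) + 67496 = (-53 - 1*15) + 67496 = (-53 - 15) + 67496 = -68 + 67496 = 67428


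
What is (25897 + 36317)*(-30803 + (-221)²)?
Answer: 1122216132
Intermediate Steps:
(25897 + 36317)*(-30803 + (-221)²) = 62214*(-30803 + 48841) = 62214*18038 = 1122216132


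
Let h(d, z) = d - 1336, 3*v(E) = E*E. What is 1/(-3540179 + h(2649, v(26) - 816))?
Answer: -1/3538866 ≈ -2.8258e-7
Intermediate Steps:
v(E) = E²/3 (v(E) = (E*E)/3 = E²/3)
h(d, z) = -1336 + d
1/(-3540179 + h(2649, v(26) - 816)) = 1/(-3540179 + (-1336 + 2649)) = 1/(-3540179 + 1313) = 1/(-3538866) = -1/3538866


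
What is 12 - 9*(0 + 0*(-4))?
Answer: 12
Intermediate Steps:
12 - 9*(0 + 0*(-4)) = 12 - 9*(0 + 0) = 12 - 9*0 = 12 + 0 = 12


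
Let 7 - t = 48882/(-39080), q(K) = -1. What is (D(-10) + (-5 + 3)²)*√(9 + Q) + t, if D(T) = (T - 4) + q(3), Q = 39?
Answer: 161221/19540 - 44*√3 ≈ -67.959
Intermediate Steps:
D(T) = -5 + T (D(T) = (T - 4) - 1 = (-4 + T) - 1 = -5 + T)
t = 161221/19540 (t = 7 - 48882/(-39080) = 7 - 48882*(-1)/39080 = 7 - 1*(-24441/19540) = 7 + 24441/19540 = 161221/19540 ≈ 8.2508)
(D(-10) + (-5 + 3)²)*√(9 + Q) + t = ((-5 - 10) + (-5 + 3)²)*√(9 + 39) + 161221/19540 = (-15 + (-2)²)*√48 + 161221/19540 = (-15 + 4)*(4*√3) + 161221/19540 = -44*√3 + 161221/19540 = 161221/19540 - 44*√3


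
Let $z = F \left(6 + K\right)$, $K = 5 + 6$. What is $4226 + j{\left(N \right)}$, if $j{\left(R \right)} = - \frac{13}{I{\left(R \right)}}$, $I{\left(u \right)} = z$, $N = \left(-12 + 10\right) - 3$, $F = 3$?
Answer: $\frac{215513}{51} \approx 4225.7$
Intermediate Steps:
$K = 11$
$N = -5$ ($N = -2 - 3 = -5$)
$z = 51$ ($z = 3 \left(6 + 11\right) = 3 \cdot 17 = 51$)
$I{\left(u \right)} = 51$
$j{\left(R \right)} = - \frac{13}{51}$
$4226 + j{\left(N \right)} = 4226 - \frac{13}{51} = \frac{215513}{51}$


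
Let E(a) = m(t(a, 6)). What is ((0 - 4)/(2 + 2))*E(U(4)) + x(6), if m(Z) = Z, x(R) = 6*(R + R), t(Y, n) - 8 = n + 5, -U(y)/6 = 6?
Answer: 53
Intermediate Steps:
U(y) = -36 (U(y) = -6*6 = -36)
t(Y, n) = 13 + n (t(Y, n) = 8 + (n + 5) = 8 + (5 + n) = 13 + n)
x(R) = 12*R (x(R) = 6*(2*R) = 12*R)
E(a) = 19 (E(a) = 13 + 6 = 19)
((0 - 4)/(2 + 2))*E(U(4)) + x(6) = ((0 - 4)/(2 + 2))*19 + 12*6 = -4/4*19 + 72 = -4*¼*19 + 72 = -1*19 + 72 = -19 + 72 = 53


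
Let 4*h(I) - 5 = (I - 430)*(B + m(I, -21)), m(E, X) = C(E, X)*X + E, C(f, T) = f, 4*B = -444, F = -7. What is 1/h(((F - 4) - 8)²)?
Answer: 1/126461 ≈ 7.9076e-6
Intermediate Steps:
B = -111 (B = (¼)*(-444) = -111)
m(E, X) = E + E*X (m(E, X) = E*X + E = E + E*X)
h(I) = 5/4 + (-430 + I)*(-111 - 20*I)/4 (h(I) = 5/4 + ((I - 430)*(-111 + I*(1 - 21)))/4 = 5/4 + ((-430 + I)*(-111 + I*(-20)))/4 = 5/4 + ((-430 + I)*(-111 - 20*I))/4 = 5/4 + (-430 + I)*(-111 - 20*I)/4)
1/h(((F - 4) - 8)²) = 1/(47735/4 - 5*((-7 - 4) - 8)⁴ + 8489*((-7 - 4) - 8)²/4) = 1/(47735/4 - 5*(-11 - 8)⁴ + 8489*(-11 - 8)²/4) = 1/(47735/4 - 5*((-19)²)² + (8489/4)*(-19)²) = 1/(47735/4 - 5*361² + (8489/4)*361) = 1/(47735/4 - 5*130321 + 3064529/4) = 1/(47735/4 - 651605 + 3064529/4) = 1/126461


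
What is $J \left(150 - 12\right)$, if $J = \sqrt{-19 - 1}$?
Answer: $276 i \sqrt{5} \approx 617.15 i$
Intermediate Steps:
$J = 2 i \sqrt{5}$ ($J = \sqrt{-20} = 2 i \sqrt{5} \approx 4.4721 i$)
$J \left(150 - 12\right) = 2 i \sqrt{5} \left(150 - 12\right) = 2 i \sqrt{5} \cdot 138 = 276 i \sqrt{5}$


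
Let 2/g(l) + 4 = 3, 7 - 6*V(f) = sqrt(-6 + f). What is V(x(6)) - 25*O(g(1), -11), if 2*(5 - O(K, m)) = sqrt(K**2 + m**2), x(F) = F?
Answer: -743/6 + 125*sqrt(5)/2 ≈ 15.921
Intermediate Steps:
V(f) = 7/6 - sqrt(-6 + f)/6
g(l) = -2 (g(l) = 2/(-4 + 3) = 2/(-1) = 2*(-1) = -2)
O(K, m) = 5 - sqrt(K**2 + m**2)/2
V(x(6)) - 25*O(g(1), -11) = (7/6 - sqrt(-6 + 6)/6) - 25*(5 - sqrt((-2)**2 + (-11)**2)/2) = (7/6 - sqrt(0)/6) - 25*(5 - sqrt(4 + 121)/2) = (7/6 - 1/6*0) - 25*(5 - 5*sqrt(5)/2) = (7/6 + 0) - 25*(5 - 5*sqrt(5)/2) = 7/6 - 25*(5 - 5*sqrt(5)/2) = 7/6 + (-125 + 125*sqrt(5)/2) = -743/6 + 125*sqrt(5)/2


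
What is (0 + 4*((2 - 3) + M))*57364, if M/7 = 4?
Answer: 6195312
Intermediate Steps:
M = 28 (M = 7*4 = 28)
(0 + 4*((2 - 3) + M))*57364 = (0 + 4*((2 - 3) + 28))*57364 = (0 + 4*(-1 + 28))*57364 = (0 + 4*27)*57364 = (0 + 108)*57364 = 108*57364 = 6195312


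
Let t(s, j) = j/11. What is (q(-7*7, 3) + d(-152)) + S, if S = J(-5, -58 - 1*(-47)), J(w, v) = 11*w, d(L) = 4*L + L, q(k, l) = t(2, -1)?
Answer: -8966/11 ≈ -815.09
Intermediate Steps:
t(s, j) = j/11 (t(s, j) = j*(1/11) = j/11)
q(k, l) = -1/11 (q(k, l) = (1/11)*(-1) = -1/11)
d(L) = 5*L
S = -55 (S = 11*(-5) = -55)
(q(-7*7, 3) + d(-152)) + S = (-1/11 + 5*(-152)) - 55 = (-1/11 - 760) - 55 = -8361/11 - 55 = -8966/11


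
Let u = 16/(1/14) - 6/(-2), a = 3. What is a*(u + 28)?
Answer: 765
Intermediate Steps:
u = 227 (u = 16/(1/14) - 6*(-½) = 16*14 + 3 = 224 + 3 = 227)
a*(u + 28) = 3*(227 + 28) = 3*255 = 765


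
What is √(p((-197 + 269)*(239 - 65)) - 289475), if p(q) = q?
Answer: I*√276947 ≈ 526.26*I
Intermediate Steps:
√(p((-197 + 269)*(239 - 65)) - 289475) = √((-197 + 269)*(239 - 65) - 289475) = √(72*174 - 289475) = √(12528 - 289475) = √(-276947) = I*√276947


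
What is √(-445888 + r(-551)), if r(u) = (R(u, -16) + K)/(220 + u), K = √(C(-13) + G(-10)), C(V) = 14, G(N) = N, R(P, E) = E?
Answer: I*√48851930534/331 ≈ 667.75*I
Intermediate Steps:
K = 2 (K = √(14 - 10) = √4 = 2)
r(u) = -14/(220 + u) (r(u) = (-16 + 2)/(220 + u) = -14/(220 + u))
√(-445888 + r(-551)) = √(-445888 - 14/(220 - 551)) = √(-445888 - 14/(-331)) = √(-445888 - 14*(-1/331)) = √(-445888 + 14/331) = √(-147588914/331) = I*√48851930534/331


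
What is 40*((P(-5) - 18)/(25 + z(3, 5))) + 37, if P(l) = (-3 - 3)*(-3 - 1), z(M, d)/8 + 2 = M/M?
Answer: 869/17 ≈ 51.118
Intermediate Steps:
z(M, d) = -8 (z(M, d) = -16 + 8*(M/M) = -16 + 8*1 = -16 + 8 = -8)
P(l) = 24 (P(l) = -6*(-4) = 24)
40*((P(-5) - 18)/(25 + z(3, 5))) + 37 = 40*((24 - 18)/(25 - 8)) + 37 = 40*(6/17) + 37 = 240/17 + 37 = 869/17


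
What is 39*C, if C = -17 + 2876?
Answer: 111501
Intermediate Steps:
C = 2859
39*C = 39*2859 = 111501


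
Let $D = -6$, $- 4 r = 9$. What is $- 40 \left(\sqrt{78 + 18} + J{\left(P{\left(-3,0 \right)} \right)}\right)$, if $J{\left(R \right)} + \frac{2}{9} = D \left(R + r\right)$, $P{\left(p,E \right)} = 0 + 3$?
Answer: $\frac{1700}{9} - 160 \sqrt{6} \approx -203.03$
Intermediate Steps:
$r = - \frac{9}{4}$ ($r = \left(- \frac{1}{4}\right) 9 = - \frac{9}{4} \approx -2.25$)
$P{\left(p,E \right)} = 3$
$J{\left(R \right)} = \frac{239}{18} - 6 R$ ($J{\left(R \right)} = - \frac{2}{9} - 6 \left(R - \frac{9}{4}\right) = - \frac{2}{9} - 6 \left(- \frac{9}{4} + R\right) = - \frac{2}{9} - \left(- \frac{27}{2} + 6 R\right) = \frac{239}{18} - 6 R$)
$- 40 \left(\sqrt{78 + 18} + J{\left(P{\left(-3,0 \right)} \right)}\right) = - 40 \left(\sqrt{78 + 18} + \left(\frac{239}{18} - 18\right)\right) = - 40 \left(\sqrt{96} + \left(\frac{239}{18} - 18\right)\right) = - 40 \left(4 \sqrt{6} - \frac{85}{18}\right) = - 40 \left(- \frac{85}{18} + 4 \sqrt{6}\right) = \frac{1700}{9} - 160 \sqrt{6}$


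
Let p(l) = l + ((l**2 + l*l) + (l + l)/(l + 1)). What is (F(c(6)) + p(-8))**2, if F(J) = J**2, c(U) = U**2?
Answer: 98565184/49 ≈ 2.0115e+6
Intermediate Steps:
p(l) = l + 2*l**2 + 2*l/(1 + l) (p(l) = l + ((l**2 + l**2) + (2*l)/(1 + l)) = l + (2*l**2 + 2*l/(1 + l)) = l + 2*l**2 + 2*l/(1 + l))
(F(c(6)) + p(-8))**2 = ((6**2)**2 - 8*(3 + 2*(-8)**2 + 3*(-8))/(1 - 8))**2 = (36**2 - 8*(3 + 2*64 - 24)/(-7))**2 = (1296 - 8*(-1/7)*(3 + 128 - 24))**2 = (1296 - 8*(-1/7)*107)**2 = (1296 + 856/7)**2 = (9928/7)**2 = 98565184/49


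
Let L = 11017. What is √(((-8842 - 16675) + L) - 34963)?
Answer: I*√49463 ≈ 222.4*I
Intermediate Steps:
√(((-8842 - 16675) + L) - 34963) = √(((-8842 - 16675) + 11017) - 34963) = √((-25517 + 11017) - 34963) = √(-14500 - 34963) = √(-49463) = I*√49463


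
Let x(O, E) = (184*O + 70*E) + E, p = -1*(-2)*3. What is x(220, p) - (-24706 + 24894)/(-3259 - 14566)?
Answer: 729149638/17825 ≈ 40906.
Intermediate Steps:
p = 6 (p = 2*3 = 6)
x(O, E) = 71*E + 184*O (x(O, E) = (70*E + 184*O) + E = 71*E + 184*O)
x(220, p) - (-24706 + 24894)/(-3259 - 14566) = (71*6 + 184*220) - (-24706 + 24894)/(-3259 - 14566) = (426 + 40480) - 188/(-17825) = 40906 - 188*(-1)/17825 = 40906 - 1*(-188/17825) = 40906 + 188/17825 = 729149638/17825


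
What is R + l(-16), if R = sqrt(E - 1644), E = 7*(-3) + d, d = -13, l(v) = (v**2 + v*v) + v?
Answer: 496 + I*sqrt(1678) ≈ 496.0 + 40.963*I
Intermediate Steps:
l(v) = v + 2*v**2 (l(v) = (v**2 + v**2) + v = 2*v**2 + v = v + 2*v**2)
E = -34 (E = 7*(-3) - 13 = -21 - 13 = -34)
R = I*sqrt(1678) (R = sqrt(-34 - 1644) = sqrt(-1678) = I*sqrt(1678) ≈ 40.963*I)
R + l(-16) = I*sqrt(1678) - 16*(1 + 2*(-16)) = I*sqrt(1678) - 16*(1 - 32) = I*sqrt(1678) - 16*(-31) = I*sqrt(1678) + 496 = 496 + I*sqrt(1678)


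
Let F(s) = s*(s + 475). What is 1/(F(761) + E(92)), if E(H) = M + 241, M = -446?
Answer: 1/940391 ≈ 1.0634e-6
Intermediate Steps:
F(s) = s*(475 + s)
E(H) = -205 (E(H) = -446 + 241 = -205)
1/(F(761) + E(92)) = 1/(761*(475 + 761) - 205) = 1/(761*1236 - 205) = 1/(940596 - 205) = 1/940391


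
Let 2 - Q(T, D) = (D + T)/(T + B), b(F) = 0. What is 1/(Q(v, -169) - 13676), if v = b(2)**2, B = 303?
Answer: -303/4143053 ≈ -7.3134e-5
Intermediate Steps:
v = 0 (v = 0**2 = 0)
Q(T, D) = 2 - (D + T)/(303 + T) (Q(T, D) = 2 - (D + T)/(T + 303) = 2 - (D + T)/(303 + T))
1/(Q(v, -169) - 13676) = 1/((606 + 0 - 1*(-169))/(303 + 0) - 13676) = 1/((606 + 0 + 169)/303 - 13676) = 1/((1/303)*775 - 13676) = 1/(775/303 - 13676) = 1/(-4143053/303) = -303/4143053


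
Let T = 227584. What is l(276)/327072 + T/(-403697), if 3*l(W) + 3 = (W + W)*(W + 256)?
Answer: -1662841229/6287523104 ≈ -0.26447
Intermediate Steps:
l(W) = -1 + 2*W*(256 + W)/3 (l(W) = -1 + ((W + W)*(W + 256))/3 = -1 + ((2*W)*(256 + W))/3 = -1 + (2*W*(256 + W))/3 = -1 + 2*W*(256 + W)/3)
l(276)/327072 + T/(-403697) = (-1 + (⅔)*276² + (512/3)*276)/327072 + 227584/(-403697) = (-1 + (⅔)*76176 + 47104)*(1/327072) + 227584*(-1/403697) = (-1 + 50784 + 47104)*(1/327072) - 32512/57671 = 97887*(1/327072) - 32512/57671 = 32629/109024 - 32512/57671 = -1662841229/6287523104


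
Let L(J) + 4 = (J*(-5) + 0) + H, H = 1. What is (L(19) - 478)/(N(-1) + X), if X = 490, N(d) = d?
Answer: -192/163 ≈ -1.1779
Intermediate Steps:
L(J) = -3 - 5*J (L(J) = -4 + ((J*(-5) + 0) + 1) = -4 + ((-5*J + 0) + 1) = -4 + (-5*J + 1) = -4 + (1 - 5*J) = -3 - 5*J)
(L(19) - 478)/(N(-1) + X) = ((-3 - 5*19) - 478)/(-1 + 490) = ((-3 - 95) - 478)/489 = (-98 - 478)*(1/489) = -576*1/489 = -192/163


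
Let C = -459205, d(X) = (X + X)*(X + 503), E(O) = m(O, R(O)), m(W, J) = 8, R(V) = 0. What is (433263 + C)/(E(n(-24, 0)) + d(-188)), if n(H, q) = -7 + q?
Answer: 12971/59216 ≈ 0.21905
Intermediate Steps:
E(O) = 8
d(X) = 2*X*(503 + X) (d(X) = (2*X)*(503 + X) = 2*X*(503 + X))
(433263 + C)/(E(n(-24, 0)) + d(-188)) = (433263 - 459205)/(8 + 2*(-188)*(503 - 188)) = -25942/(8 + 2*(-188)*315) = -25942/(8 - 118440) = -25942/(-118432) = -25942*(-1/118432) = 12971/59216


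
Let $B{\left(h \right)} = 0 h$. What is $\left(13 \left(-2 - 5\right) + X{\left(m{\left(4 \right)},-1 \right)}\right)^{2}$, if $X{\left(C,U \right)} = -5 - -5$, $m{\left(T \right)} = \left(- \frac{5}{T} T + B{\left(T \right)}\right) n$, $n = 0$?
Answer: $8281$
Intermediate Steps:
$B{\left(h \right)} = 0$
$m{\left(T \right)} = 0$ ($m{\left(T \right)} = \left(- \frac{5}{T} T + 0\right) 0 = \left(-5 + 0\right) 0 = \left(-5\right) 0 = 0$)
$X{\left(C,U \right)} = 0$ ($X{\left(C,U \right)} = -5 + 5 = 0$)
$\left(13 \left(-2 - 5\right) + X{\left(m{\left(4 \right)},-1 \right)}\right)^{2} = \left(13 \left(-2 - 5\right) + 0\right)^{2} = \left(13 \left(-7\right) + 0\right)^{2} = \left(-91 + 0\right)^{2} = \left(-91\right)^{2} = 8281$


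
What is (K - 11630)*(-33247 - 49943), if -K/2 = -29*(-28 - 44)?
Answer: 1314901140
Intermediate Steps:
K = -4176 (K = -(-58)*(-28 - 44) = -(-58)*(-72) = -2*2088 = -4176)
(K - 11630)*(-33247 - 49943) = (-4176 - 11630)*(-33247 - 49943) = -15806*(-83190) = 1314901140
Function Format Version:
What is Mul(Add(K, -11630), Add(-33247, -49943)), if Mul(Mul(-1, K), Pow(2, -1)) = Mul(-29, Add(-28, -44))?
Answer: 1314901140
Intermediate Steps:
K = -4176 (K = Mul(-2, Mul(-29, Add(-28, -44))) = Mul(-2, Mul(-29, -72)) = Mul(-2, 2088) = -4176)
Mul(Add(K, -11630), Add(-33247, -49943)) = Mul(Add(-4176, -11630), Add(-33247, -49943)) = Mul(-15806, -83190) = 1314901140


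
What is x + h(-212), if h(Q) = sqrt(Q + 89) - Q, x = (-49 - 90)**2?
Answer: 19533 + I*sqrt(123) ≈ 19533.0 + 11.091*I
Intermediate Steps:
x = 19321 (x = (-139)**2 = 19321)
h(Q) = sqrt(89 + Q) - Q
x + h(-212) = 19321 + (sqrt(89 - 212) - 1*(-212)) = 19321 + (sqrt(-123) + 212) = 19321 + (I*sqrt(123) + 212) = 19321 + (212 + I*sqrt(123)) = 19533 + I*sqrt(123)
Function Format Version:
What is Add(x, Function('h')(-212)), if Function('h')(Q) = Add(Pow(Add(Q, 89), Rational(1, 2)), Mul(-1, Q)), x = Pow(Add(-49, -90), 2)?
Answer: Add(19533, Mul(I, Pow(123, Rational(1, 2)))) ≈ Add(19533., Mul(11.091, I))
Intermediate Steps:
x = 19321 (x = Pow(-139, 2) = 19321)
Function('h')(Q) = Add(Pow(Add(89, Q), Rational(1, 2)), Mul(-1, Q))
Add(x, Function('h')(-212)) = Add(19321, Add(Pow(Add(89, -212), Rational(1, 2)), Mul(-1, -212))) = Add(19321, Add(Pow(-123, Rational(1, 2)), 212)) = Add(19321, Add(Mul(I, Pow(123, Rational(1, 2))), 212)) = Add(19321, Add(212, Mul(I, Pow(123, Rational(1, 2))))) = Add(19533, Mul(I, Pow(123, Rational(1, 2))))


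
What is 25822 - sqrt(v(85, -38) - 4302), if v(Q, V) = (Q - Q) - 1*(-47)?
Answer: 25822 - I*sqrt(4255) ≈ 25822.0 - 65.23*I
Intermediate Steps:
v(Q, V) = 47 (v(Q, V) = 0 + 47 = 47)
25822 - sqrt(v(85, -38) - 4302) = 25822 - sqrt(47 - 4302) = 25822 - sqrt(-4255) = 25822 - I*sqrt(4255)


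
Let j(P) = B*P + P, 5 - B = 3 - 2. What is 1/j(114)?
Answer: 1/570 ≈ 0.0017544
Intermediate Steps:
B = 4 (B = 5 - (3 - 2) = 5 - 1*1 = 5 - 1 = 4)
j(P) = 5*P (j(P) = 4*P + P = 5*P)
1/j(114) = 1/(5*114) = 1/570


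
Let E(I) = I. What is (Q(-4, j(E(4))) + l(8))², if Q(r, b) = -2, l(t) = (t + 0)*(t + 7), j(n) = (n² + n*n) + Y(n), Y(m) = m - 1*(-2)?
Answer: 13924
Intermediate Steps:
Y(m) = 2 + m (Y(m) = m + 2 = 2 + m)
j(n) = 2 + n + 2*n² (j(n) = (n² + n*n) + (2 + n) = (n² + n²) + (2 + n) = 2*n² + (2 + n) = 2 + n + 2*n²)
l(t) = t*(7 + t)
(Q(-4, j(E(4))) + l(8))² = (-2 + 8*(7 + 8))² = (-2 + 8*15)² = (-2 + 120)² = 118² = 13924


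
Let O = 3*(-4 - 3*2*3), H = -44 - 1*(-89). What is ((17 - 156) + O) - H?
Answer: -250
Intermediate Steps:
H = 45 (H = -44 + 89 = 45)
O = -66 (O = 3*(-4 - 6*3) = 3*(-4 - 18) = 3*(-22) = -66)
((17 - 156) + O) - H = ((17 - 156) - 66) - 1*45 = (-139 - 66) - 45 = -205 - 45 = -250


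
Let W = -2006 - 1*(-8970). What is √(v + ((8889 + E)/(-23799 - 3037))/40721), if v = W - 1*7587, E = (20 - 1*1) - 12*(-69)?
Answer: I*√46498667305245530209/273197189 ≈ 24.96*I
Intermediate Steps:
W = 6964 (W = -2006 + 8970 = 6964)
E = 847 (E = (20 - 1) + 828 = 19 + 828 = 847)
v = -623 (v = 6964 - 1*7587 = 6964 - 7587 = -623)
√(v + ((8889 + E)/(-23799 - 3037))/40721) = √(-623 + ((8889 + 847)/(-23799 - 3037))/40721) = √(-623 + (9736/(-26836))*(1/40721)) = √(-623 + (9736*(-1/26836))*(1/40721)) = √(-623 - 2434/6709*1/40721) = √(-623 - 2434/273197189) = √(-170201851181/273197189) = I*√46498667305245530209/273197189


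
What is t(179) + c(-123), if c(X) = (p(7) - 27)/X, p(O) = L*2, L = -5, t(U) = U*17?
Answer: 374326/123 ≈ 3043.3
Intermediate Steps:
t(U) = 17*U
p(O) = -10 (p(O) = -5*2 = -10)
c(X) = -37/X (c(X) = (-10 - 27)/X = -37/X)
t(179) + c(-123) = 17*179 - 37/(-123) = 3043 - 37*(-1/123) = 3043 + 37/123 = 374326/123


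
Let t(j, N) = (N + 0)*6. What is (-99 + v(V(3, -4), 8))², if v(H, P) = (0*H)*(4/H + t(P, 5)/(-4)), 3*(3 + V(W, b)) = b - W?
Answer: 9801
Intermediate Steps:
t(j, N) = 6*N (t(j, N) = N*6 = 6*N)
V(W, b) = -3 - W/3 + b/3 (V(W, b) = -3 + (b - W)/3 = -3 + (-W/3 + b/3) = -3 - W/3 + b/3)
v(H, P) = 0 (v(H, P) = (0*H)*(4/H + (6*5)/(-4)) = 0*(4/H + 30*(-¼)) = 0*(4/H - 15/2) = 0*(-15/2 + 4/H) = 0)
(-99 + v(V(3, -4), 8))² = (-99 + 0)² = (-99)² = 9801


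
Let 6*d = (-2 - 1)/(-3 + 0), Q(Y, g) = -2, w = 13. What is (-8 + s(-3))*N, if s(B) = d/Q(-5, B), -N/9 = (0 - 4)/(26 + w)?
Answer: -97/13 ≈ -7.4615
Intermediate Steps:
d = ⅙ (d = ((-2 - 1)/(-3 + 0))/6 = (-3/(-3))/6 = (-3*(-⅓))/6 = (⅙)*1 = ⅙ ≈ 0.16667)
N = 12/13 (N = -9*(0 - 4)/(26 + 13) = -(-36)/39 = -9*(-4/39) = 12/13 ≈ 0.92308)
s(B) = -1/12 (s(B) = (⅙)/(-2) = (⅙)*(-½) = -1/12)
(-8 + s(-3))*N = (-8 - 1/12)*(12/13) = -97/12*12/13 = -97/13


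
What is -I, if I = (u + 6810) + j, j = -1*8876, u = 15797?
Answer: -13731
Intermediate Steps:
j = -8876
I = 13731 (I = (15797 + 6810) - 8876 = 22607 - 8876 = 13731)
-I = -1*13731 = -13731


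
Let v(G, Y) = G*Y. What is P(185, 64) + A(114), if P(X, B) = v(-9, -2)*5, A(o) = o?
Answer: 204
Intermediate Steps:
P(X, B) = 90 (P(X, B) = -9*(-2)*5 = 18*5 = 90)
P(185, 64) + A(114) = 90 + 114 = 204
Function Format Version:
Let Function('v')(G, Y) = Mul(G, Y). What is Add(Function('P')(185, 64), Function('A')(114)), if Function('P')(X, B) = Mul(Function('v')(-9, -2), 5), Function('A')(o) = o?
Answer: 204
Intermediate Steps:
Function('P')(X, B) = 90 (Function('P')(X, B) = Mul(Mul(-9, -2), 5) = Mul(18, 5) = 90)
Add(Function('P')(185, 64), Function('A')(114)) = Add(90, 114) = 204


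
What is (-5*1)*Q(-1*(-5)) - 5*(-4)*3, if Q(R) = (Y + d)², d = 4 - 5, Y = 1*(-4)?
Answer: -65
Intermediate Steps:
Y = -4
d = -1
Q(R) = 25 (Q(R) = (-4 - 1)² = (-5)² = 25)
(-5*1)*Q(-1*(-5)) - 5*(-4)*3 = -5*1*25 - 5*(-4)*3 = -5*25 + 20*3 = -125 + 60 = -65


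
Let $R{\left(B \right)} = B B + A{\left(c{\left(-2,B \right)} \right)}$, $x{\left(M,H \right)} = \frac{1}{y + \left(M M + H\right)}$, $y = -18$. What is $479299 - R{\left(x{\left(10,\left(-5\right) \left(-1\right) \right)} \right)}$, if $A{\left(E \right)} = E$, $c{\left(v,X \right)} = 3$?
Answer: $\frac{3627791423}{7569} \approx 4.793 \cdot 10^{5}$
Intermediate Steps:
$x{\left(M,H \right)} = \frac{1}{-18 + H + M^{2}}$ ($x{\left(M,H \right)} = \frac{1}{-18 + \left(M M + H\right)} = \frac{1}{-18 + \left(M^{2} + H\right)} = \frac{1}{-18 + \left(H + M^{2}\right)} = \frac{1}{-18 + H + M^{2}}$)
$R{\left(B \right)} = 3 + B^{2}$ ($R{\left(B \right)} = B B + 3 = B^{2} + 3 = 3 + B^{2}$)
$479299 - R{\left(x{\left(10,\left(-5\right) \left(-1\right) \right)} \right)} = 479299 - \left(3 + \left(\frac{1}{-18 - -5 + 10^{2}}\right)^{2}\right) = 479299 - \left(3 + \left(\frac{1}{-18 + 5 + 100}\right)^{2}\right) = 479299 - \left(3 + \left(\frac{1}{87}\right)^{2}\right) = 479299 - \left(3 + \frac{1}{7569}\right) = 479299 - \frac{22708}{7569} = \frac{3627791423}{7569}$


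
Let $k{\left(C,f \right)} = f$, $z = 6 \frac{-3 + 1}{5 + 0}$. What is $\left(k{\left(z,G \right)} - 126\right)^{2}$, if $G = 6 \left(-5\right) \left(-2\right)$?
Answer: $4356$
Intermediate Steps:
$G = 60$ ($G = \left(-30\right) \left(-2\right) = 60$)
$z = - \frac{12}{5}$ ($z = 6 \left(- \frac{2}{5}\right) = - \frac{12}{5} \approx -2.4$)
$\left(k{\left(z,G \right)} - 126\right)^{2} = \left(60 - 126\right)^{2} = \left(-66\right)^{2} = 4356$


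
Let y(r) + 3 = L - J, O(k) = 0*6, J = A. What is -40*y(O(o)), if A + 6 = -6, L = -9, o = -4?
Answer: 0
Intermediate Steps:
A = -12 (A = -6 - 6 = -12)
J = -12
O(k) = 0
y(r) = 0 (y(r) = -3 + (-9 - 1*(-12)) = -3 + (-9 + 12) = -3 + 3 = 0)
-40*y(O(o)) = -40*0 = 0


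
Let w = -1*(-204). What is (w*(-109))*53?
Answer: -1178508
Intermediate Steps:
w = 204
(w*(-109))*53 = (204*(-109))*53 = -22236*53 = -1178508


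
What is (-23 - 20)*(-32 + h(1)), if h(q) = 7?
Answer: 1075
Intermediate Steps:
(-23 - 20)*(-32 + h(1)) = (-23 - 20)*(-32 + 7) = -43*(-25) = 1075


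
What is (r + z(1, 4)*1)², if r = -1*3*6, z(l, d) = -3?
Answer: 441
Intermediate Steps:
r = -18 (r = -3*6 = -18)
(r + z(1, 4)*1)² = (-18 - 3*1)² = (-18 - 3)² = (-21)² = 441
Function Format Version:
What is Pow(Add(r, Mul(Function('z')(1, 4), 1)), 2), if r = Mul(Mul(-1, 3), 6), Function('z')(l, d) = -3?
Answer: 441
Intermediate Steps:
r = -18 (r = Mul(-3, 6) = -18)
Pow(Add(r, Mul(Function('z')(1, 4), 1)), 2) = Pow(Add(-18, Mul(-3, 1)), 2) = Pow(Add(-18, -3), 2) = Pow(-21, 2) = 441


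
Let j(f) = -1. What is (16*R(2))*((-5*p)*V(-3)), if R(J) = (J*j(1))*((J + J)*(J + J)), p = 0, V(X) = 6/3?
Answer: 0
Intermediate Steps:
V(X) = 2 (V(X) = 6*(⅓) = 2)
R(J) = -4*J³ (R(J) = (J*(-1))*((J + J)*(J + J)) = (-J)*((2*J)*(2*J)) = (-J)*(4*J²) = -4*J³)
(16*R(2))*((-5*p)*V(-3)) = (16*(-4*2³))*(-5*0*2) = (16*(-4*8))*(0*2) = (16*(-32))*0 = -512*0 = 0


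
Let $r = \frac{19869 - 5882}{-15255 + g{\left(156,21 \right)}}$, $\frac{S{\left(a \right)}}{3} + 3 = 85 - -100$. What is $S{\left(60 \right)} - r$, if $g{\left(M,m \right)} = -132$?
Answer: $\frac{8415289}{15387} \approx 546.91$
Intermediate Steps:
$S{\left(a \right)} = 546$ ($S{\left(a \right)} = -9 + 3 \left(85 - -100\right) = -9 + 3 \left(85 + 100\right) = -9 + 3 \cdot 185 = -9 + 555 = 546$)
$r = - \frac{13987}{15387}$ ($r = \frac{19869 - 5882}{-15255 - 132} = \frac{13987}{-15387} = 13987 \left(- \frac{1}{15387}\right) = - \frac{13987}{15387} \approx -0.90901$)
$S{\left(60 \right)} - r = 546 - - \frac{13987}{15387} = 546 + \frac{13987}{15387} = \frac{8415289}{15387}$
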